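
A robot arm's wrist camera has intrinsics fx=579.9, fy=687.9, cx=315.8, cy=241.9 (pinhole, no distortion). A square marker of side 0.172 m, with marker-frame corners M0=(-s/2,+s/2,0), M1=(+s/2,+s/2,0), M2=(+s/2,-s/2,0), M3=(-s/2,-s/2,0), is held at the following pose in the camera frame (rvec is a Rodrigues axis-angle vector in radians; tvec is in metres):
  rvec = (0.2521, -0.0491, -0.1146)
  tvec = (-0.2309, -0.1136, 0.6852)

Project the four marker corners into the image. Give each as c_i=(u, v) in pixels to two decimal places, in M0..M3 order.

Intrinsics K: fx=579.9, fy=687.9, cx=315.8, cy=241.9
Marker side s = 0.172 m; corners in marker frame (Z=0):
  M0 = (-0.0860, +0.0860, 0)
  M1 = (+0.0860, +0.0860, 0)
  M2 = (+0.0860, -0.0860, 0)
  M3 = (-0.0860, -0.0860, 0)
rvec = (0.2521, -0.0491, -0.1146), |rvec| = θ = 0.28124 rad = 16.114°
Rodrigues: sinθ=0.27755, 1−cosθ=0.03929; R = I + sinθ·[k]× + (1−cosθ)·[k]×²:
    [+0.99228 +0.10695 -0.06281]
    [-0.11924 +0.96191 -0.24599]
    [+0.03410 +0.25158 +0.96723]
t = (-0.2309, -0.1136, 0.6852) m
M0: Pc = R·M0+t = (-0.30704, -0.02062, +0.70390); u = 579.9·(-0.30704)/0.70390 + 315.8 = 62.8509, v = 687.9·(-0.02062)/0.70390 + 241.9 = 221.7479
M1: Pc = R·M1+t = (-0.13637, -0.04113, +0.70977); u = 579.9·(-0.13637)/0.70977 + 315.8 = 204.3850, v = 687.9·(-0.04113)/0.70977 + 241.9 = 202.0365
M2: Pc = R·M2+t = (-0.15476, -0.20658, +0.66650); u = 579.9·(-0.15476)/0.66650 + 315.8 = 181.1465, v = 687.9·(-0.20658)/0.66650 + 241.9 = 28.6871
M3: Pc = R·M3+t = (-0.32543, -0.18607, +0.66063); u = 579.9·(-0.32543)/0.66063 + 315.8 = 30.1353, v = 687.9·(-0.18607)/0.66063 + 241.9 = 48.1503

c0=(62.85, 221.75) c1=(204.38, 202.04) c2=(181.15, 28.69) c3=(30.14, 48.15)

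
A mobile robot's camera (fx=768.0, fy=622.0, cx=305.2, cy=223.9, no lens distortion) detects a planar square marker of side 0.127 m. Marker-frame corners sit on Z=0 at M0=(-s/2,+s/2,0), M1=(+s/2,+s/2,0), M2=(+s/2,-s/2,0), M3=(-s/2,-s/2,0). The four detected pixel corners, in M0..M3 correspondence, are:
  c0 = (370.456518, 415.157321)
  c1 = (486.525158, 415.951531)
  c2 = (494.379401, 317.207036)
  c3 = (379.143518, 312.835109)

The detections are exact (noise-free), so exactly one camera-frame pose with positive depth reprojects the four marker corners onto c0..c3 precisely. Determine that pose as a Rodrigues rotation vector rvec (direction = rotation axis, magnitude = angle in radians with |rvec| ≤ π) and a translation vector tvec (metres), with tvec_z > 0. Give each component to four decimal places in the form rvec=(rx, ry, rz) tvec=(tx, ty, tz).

Intrinsics K: fx=768.0, fy=622.0, cx=305.2, cy=223.9
Marker side s = 0.127 m; corners in marker frame (Z=0):
  M0 = (-0.0635, +0.0635, 0)
  M1 = (+0.0635, +0.0635, 0)
  M2 = (+0.0635, -0.0635, 0)
  M3 = (-0.0635, -0.0635, 0)
Detected image corners:
  c0 = (370.456518, 415.157321) px
  c1 = (486.525158, 415.951531) px
  c2 = (494.379401, 317.207036) px
  c3 = (379.143518, 312.835109) px
Planar DLT: solve 8×8 A·h = b for H (H[2,2]=1):
  H  [+1032.27538 -80.89461 +433.66815]
  H  [+123.07455 +777.98356 +365.19401]
  H  [+0.28116 -0.03659 +1.00000]
B = K⁻¹H; ‖b₁‖=1.267734, ‖b₂‖=1.267734; λ = 2/(‖b₁‖+‖b₂‖) = 0.788809, sign → tz>0 ⇒ λ=+0.788809
r₁ = λ·B[:,0] = (+0.97211,+0.07625,+0.22178); r₂ = λ·B[:,1] = (-0.07162,+0.99701,-0.02886)
r₃ = r₁×r₂ = (-0.22332,+0.01218,+0.97467); SVD([r₁ r₂ r₃]) → R = UVᵀ:
  R  [+0.97211 -0.07162 -0.22332]
  R  [+0.07625 +0.99701 +0.01218]
  R  [+0.22178 -0.02886 +0.97467]
t = (+0.13195, +0.17919, +0.78881) m
tr R = 2.943796; θ = arccos((tr R − 1)/2) = 0.237633 rad = 13.615°
axis k = ((R−Rᵀ)₃₂, (R−Rᵀ)₁₃, (R−Rᵀ)₂₁) / (2 sinθ) = (-0.087167, -0.945391, +0.314067)
rvec = θ·k = (-0.020714, -0.224656, +0.074633)

rvec=(-0.0207, -0.2247, 0.0746) tvec=(0.1319, 0.1792, 0.7888)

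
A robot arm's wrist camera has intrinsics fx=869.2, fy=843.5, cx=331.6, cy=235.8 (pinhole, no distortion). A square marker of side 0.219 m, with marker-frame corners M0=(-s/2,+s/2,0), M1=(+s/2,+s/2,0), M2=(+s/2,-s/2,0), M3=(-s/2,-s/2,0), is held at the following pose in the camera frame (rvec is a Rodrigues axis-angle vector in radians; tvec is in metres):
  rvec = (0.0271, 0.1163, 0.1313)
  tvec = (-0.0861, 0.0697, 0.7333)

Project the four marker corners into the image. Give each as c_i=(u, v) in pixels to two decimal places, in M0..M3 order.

Intrinsics K: fx=869.2, fy=843.5, cx=331.6, cy=235.8
Marker side s = 0.219 m; corners in marker frame (Z=0):
  M0 = (-0.1095, +0.1095, 0)
  M1 = (+0.1095, +0.1095, 0)
  M2 = (+0.1095, -0.1095, 0)
  M3 = (-0.1095, -0.1095, 0)
rvec = (0.0271, 0.1163, 0.1313), |rvec| = θ = 0.17748 rad = 10.169°
Rodrigues: sinθ=0.17655, 1−cosθ=0.01571; R = I + sinθ·[k]× + (1−cosθ)·[k]×²:
    [+0.98466 -0.12904 +0.11746]
    [+0.13218 +0.99104 -0.01934]
    [-0.11392 +0.03457 +0.99289]
t = (-0.0861, 0.0697, 0.7333) m
M0: Pc = R·M0+t = (-0.20805, +0.16374, +0.74956); u = 869.2·(-0.20805)/0.74956 + 331.6 = 90.3424, v = 843.5·(+0.16374)/0.74956 + 235.8 = 420.0661
M1: Pc = R·M1+t = (+0.00759, +0.19269, +0.72461); u = 869.2·(+0.00759)/0.72461 + 331.6 = 340.7047, v = 843.5·(+0.19269)/0.72461 + 235.8 = 460.1079
M2: Pc = R·M2+t = (+0.03585, -0.02434, +0.71704); u = 869.2·(+0.03585)/0.71704 + 331.6 = 375.0574, v = 843.5·(-0.02434)/0.71704 + 235.8 = 207.1621
M3: Pc = R·M3+t = (-0.17979, -0.05329, +0.74199); u = 869.2·(-0.17979)/0.74199 + 331.6 = 120.9853, v = 843.5·(-0.05329)/0.74199 + 235.8 = 175.2164

c0=(90.34, 420.07) c1=(340.70, 460.11) c2=(375.06, 207.16) c3=(120.99, 175.22)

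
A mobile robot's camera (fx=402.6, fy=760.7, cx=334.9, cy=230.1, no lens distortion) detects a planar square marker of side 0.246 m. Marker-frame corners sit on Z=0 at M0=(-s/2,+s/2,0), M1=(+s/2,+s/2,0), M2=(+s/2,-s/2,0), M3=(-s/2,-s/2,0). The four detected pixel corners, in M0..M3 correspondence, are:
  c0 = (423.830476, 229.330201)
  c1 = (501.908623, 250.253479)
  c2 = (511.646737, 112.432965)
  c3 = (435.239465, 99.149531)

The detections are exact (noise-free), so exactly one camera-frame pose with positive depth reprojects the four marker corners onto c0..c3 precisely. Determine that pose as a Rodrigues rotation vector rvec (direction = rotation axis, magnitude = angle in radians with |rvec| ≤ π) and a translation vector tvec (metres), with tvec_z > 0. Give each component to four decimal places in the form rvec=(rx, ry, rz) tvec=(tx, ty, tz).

rvec=(-0.1856, 0.2804, 0.1734) tvec=(0.4392, -0.1028, 1.3365)

Intrinsics K: fx=402.6, fy=760.7, cx=334.9, cy=230.1
Marker side s = 0.246 m; corners in marker frame (Z=0):
  M0 = (-0.1230, +0.1230, 0)
  M1 = (+0.1230, +0.1230, 0)
  M2 = (+0.1230, -0.1230, 0)
  M3 = (-0.1230, -0.1230, 0)
Detected image corners:
  c0 = (423.830476, 229.330201) px
  c1 = (501.908623, 250.253479) px
  c2 = (511.646737, 112.432965) px
  c3 = (435.239465, 99.149531) px
Planar DLT: solve 8×8 A·h = b for H (H[2,2]=1):
  H  [+212.47193 -98.12927 +467.20314]
  H  [+31.84835 +523.98298 +171.59438]
  H  [-0.21675 -0.11760 +1.00000]
B = K⁻¹H; ‖b₁‖=0.748239, ‖b₂‖=0.748239; λ = 2/(‖b₁‖+‖b₂‖) = 1.336471, sign → tz>0 ⇒ λ=+1.336471
r₁ = λ·B[:,0] = (+0.94629,+0.14358,-0.28968); r₂ = λ·B[:,1] = (-0.19501,+0.96813,-0.15717)
r₃ = r₁×r₂ = (+0.25788,+0.20522,+0.94413); SVD([r₁ r₂ r₃]) → R = UVᵀ:
  R  [+0.94629 -0.19501 +0.25788]
  R  [+0.14358 +0.96813 +0.20522]
  R  [-0.28968 -0.15717 +0.94413]
t = (+0.43919, -0.10279, +1.33647) m
tr R = 2.858548; θ = arccos((tr R − 1)/2) = 0.378353 rad = 21.678°
axis k = ((R−Rᵀ)₃₂, (R−Rᵀ)₁₃, (R−Rᵀ)₂₁) / (2 sinθ) = (-0.490532, +0.741173, +0.458302)
rvec = θ·k = (-0.185594, +0.280425, +0.173400)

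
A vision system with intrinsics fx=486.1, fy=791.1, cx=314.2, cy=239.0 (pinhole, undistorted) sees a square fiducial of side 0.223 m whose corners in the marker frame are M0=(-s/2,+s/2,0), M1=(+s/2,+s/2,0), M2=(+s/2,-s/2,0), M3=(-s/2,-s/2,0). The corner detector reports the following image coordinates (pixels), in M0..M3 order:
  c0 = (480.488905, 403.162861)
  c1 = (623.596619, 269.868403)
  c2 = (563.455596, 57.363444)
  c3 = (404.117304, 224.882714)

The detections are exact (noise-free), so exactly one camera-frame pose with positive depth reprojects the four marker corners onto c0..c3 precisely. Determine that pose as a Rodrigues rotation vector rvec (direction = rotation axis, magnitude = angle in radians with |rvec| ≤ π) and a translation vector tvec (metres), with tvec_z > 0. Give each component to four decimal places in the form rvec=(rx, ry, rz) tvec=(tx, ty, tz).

Intrinsics K: fx=486.1, fy=791.1, cx=314.2, cy=239.0
Marker side s = 0.223 m; corners in marker frame (Z=0):
  M0 = (-0.1115, +0.1115, 0)
  M1 = (+0.1115, +0.1115, 0)
  M2 = (+0.1115, -0.1115, 0)
  M3 = (-0.1115, -0.1115, 0)
Detected image corners:
  c0 = (480.488905, 403.162861) px
  c1 = (623.596619, 269.868403) px
  c2 = (563.455596, 57.363444) px
  c3 = (404.117304, 224.882714) px
Planar DLT: solve 8×8 A·h = b for H (H[2,2]=1):
  H  [+516.10710 +628.59638 +517.67858]
  H  [-742.71375 +1021.70532 +248.15886]
  H  [-0.30798 +0.62030 +1.00000]
B = K⁻¹H; ‖b₁‖=1.549137, ‖b₂‖=1.549137; λ = 2/(‖b₁‖+‖b₂‖) = 0.645521, sign → tz>0 ⇒ λ=+0.645521
r₁ = λ·B[:,0] = (+0.81387,-0.54598,-0.19881); r₂ = λ·B[:,1] = (+0.57593,+0.71272,+0.40042)
r₃ = r₁×r₂ = (-0.07693,-0.44039,+0.89451); SVD([r₁ r₂ r₃]) → R = UVᵀ:
  R  [+0.81387 +0.57593 -0.07693]
  R  [-0.54598 +0.71272 -0.44039]
  R  [-0.19881 +0.40042 +0.89451]
t = (+0.27021, +0.00747, +0.64552) m
tr R = 2.421095; θ = arccos((tr R − 1)/2) = 0.780520 rad = 44.721°
axis k = ((R−Rᵀ)₃₂, (R−Rᵀ)₁₃, (R−Rᵀ)₂₁) / (2 sinθ) = (+0.597462, +0.086605, -0.797207)
rvec = θ·k = (+0.466331, +0.067597, -0.622236)

rvec=(0.4663, 0.0676, -0.6222) tvec=(0.2702, 0.0075, 0.6455)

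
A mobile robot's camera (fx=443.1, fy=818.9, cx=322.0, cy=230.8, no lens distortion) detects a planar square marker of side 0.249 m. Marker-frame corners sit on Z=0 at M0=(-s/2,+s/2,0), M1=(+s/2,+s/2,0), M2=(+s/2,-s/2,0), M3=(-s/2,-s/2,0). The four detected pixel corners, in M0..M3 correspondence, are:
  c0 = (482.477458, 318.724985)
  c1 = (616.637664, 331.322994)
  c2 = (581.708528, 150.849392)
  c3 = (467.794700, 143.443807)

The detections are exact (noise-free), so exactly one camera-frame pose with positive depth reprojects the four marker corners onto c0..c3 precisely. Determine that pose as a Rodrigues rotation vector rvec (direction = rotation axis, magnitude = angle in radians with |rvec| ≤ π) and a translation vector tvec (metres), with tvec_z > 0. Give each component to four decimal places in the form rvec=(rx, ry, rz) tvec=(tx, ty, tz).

Intrinsics K: fx=443.1, fy=818.9, cx=322.0, cy=230.8
Marker side s = 0.249 m; corners in marker frame (Z=0):
  M0 = (-0.1245, +0.1245, 0)
  M1 = (+0.1245, +0.1245, 0)
  M2 = (+0.1245, -0.1245, 0)
  M3 = (-0.1245, -0.1245, 0)
Detected image corners:
  c0 = (482.477458, 318.724985) px
  c1 = (616.637664, 331.322994) px
  c2 = (581.708528, 150.849392) px
  c3 = (467.794700, 143.443807) px
Planar DLT: solve 8×8 A·h = b for H (H[2,2]=1):
  H  [+451.24104 -244.18119 +535.53979]
  H  [+20.14728 +563.33697 +228.95602]
  H  [-0.08129 -0.63928 +1.00000]
B = K⁻¹H; ‖b₁‖=1.081550, ‖b₂‖=1.081550; λ = 2/(‖b₁‖+‖b₂‖) = 0.924599, sign → tz>0 ⇒ λ=+0.924599
r₁ = λ·B[:,0] = (+0.99620,+0.04393,-0.07516); r₂ = λ·B[:,1] = (-0.07999,+0.80264,-0.59108)
r₃ = r₁×r₂ = (+0.03436,+0.59484,+0.80311); SVD([r₁ r₂ r₃]) → R = UVᵀ:
  R  [+0.99620 -0.07999 +0.03436]
  R  [+0.04393 +0.80264 +0.59484]
  R  [-0.07516 -0.59108 +0.80311]
t = (+0.44558, -0.00208, +0.92460) m
tr R = 2.601949; θ = arccos((tr R − 1)/2) = 0.641876 rad = 36.777°
axis k = ((R−Rᵀ)₃₂, (R−Rᵀ)₁₃, (R−Rᵀ)₂₁) / (2 sinθ) = (-0.990416, +0.091462, +0.103490)
rvec = θ·k = (-0.635724, +0.058707, +0.066428)

rvec=(-0.6357, 0.0587, 0.0664) tvec=(0.4456, -0.0021, 0.9246)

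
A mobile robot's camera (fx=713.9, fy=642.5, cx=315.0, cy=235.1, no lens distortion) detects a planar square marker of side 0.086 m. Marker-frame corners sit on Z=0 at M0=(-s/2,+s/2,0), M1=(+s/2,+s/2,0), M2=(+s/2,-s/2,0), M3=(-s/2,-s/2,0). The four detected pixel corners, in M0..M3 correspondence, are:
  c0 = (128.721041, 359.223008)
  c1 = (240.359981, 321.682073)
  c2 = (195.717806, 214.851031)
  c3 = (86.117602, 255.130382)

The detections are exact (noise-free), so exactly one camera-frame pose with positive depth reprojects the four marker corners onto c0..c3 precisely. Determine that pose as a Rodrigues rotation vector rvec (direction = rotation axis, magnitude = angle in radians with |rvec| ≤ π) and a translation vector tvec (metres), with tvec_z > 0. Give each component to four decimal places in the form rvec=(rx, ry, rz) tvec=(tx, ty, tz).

Intrinsics K: fx=713.9, fy=642.5, cx=315.0, cy=235.1
Marker side s = 0.086 m; corners in marker frame (Z=0):
  M0 = (-0.0430, +0.0430, 0)
  M1 = (+0.0430, +0.0430, 0)
  M2 = (+0.0430, -0.0430, 0)
  M3 = (-0.0430, -0.0430, 0)
Detected image corners:
  c0 = (128.721041, 359.223008) px
  c1 = (240.359981, 321.682073) px
  c2 = (195.717806, 214.851031) px
  c3 = (86.117602, 255.130382) px
Planar DLT: solve 8×8 A·h = b for H (H[2,2]=1):
  H  [+1232.10726 +493.54287 +161.86009]
  H  [-548.19799 +1202.15107 +287.81135]
  H  [-0.33260 -0.08314 +1.00000]
B = K⁻¹H; ‖b₁‖=2.037776, ‖b₂‖=2.037776; λ = 2/(‖b₁‖+‖b₂‖) = 0.490731, sign → tz>0 ⇒ λ=+0.490731
r₁ = λ·B[:,0] = (+0.91896,-0.35898,-0.16322); r₂ = λ·B[:,1] = (+0.35726,+0.93311,-0.04080)
r₃ = r₁×r₂ = (+0.16695,-0.02082,+0.98575); SVD([r₁ r₂ r₃]) → R = UVᵀ:
  R  [+0.91896 +0.35726 +0.16695]
  R  [-0.35898 +0.93311 -0.02082]
  R  [-0.16322 -0.04080 +0.98575]
t = (-0.10527, +0.04026, +0.49073) m
tr R = 2.837821; θ = arccos((tr R − 1)/2) = 0.405486 rad = 23.233°
axis k = ((R−Rᵀ)₃₂, (R−Rᵀ)₁₃, (R−Rᵀ)₂₁) / (2 sinθ) = (-0.025328, +0.418500, -0.907863)
rvec = θ·k = (-0.010270, +0.169696, -0.368126)

rvec=(-0.0103, 0.1697, -0.3681) tvec=(-0.1053, 0.0403, 0.4907)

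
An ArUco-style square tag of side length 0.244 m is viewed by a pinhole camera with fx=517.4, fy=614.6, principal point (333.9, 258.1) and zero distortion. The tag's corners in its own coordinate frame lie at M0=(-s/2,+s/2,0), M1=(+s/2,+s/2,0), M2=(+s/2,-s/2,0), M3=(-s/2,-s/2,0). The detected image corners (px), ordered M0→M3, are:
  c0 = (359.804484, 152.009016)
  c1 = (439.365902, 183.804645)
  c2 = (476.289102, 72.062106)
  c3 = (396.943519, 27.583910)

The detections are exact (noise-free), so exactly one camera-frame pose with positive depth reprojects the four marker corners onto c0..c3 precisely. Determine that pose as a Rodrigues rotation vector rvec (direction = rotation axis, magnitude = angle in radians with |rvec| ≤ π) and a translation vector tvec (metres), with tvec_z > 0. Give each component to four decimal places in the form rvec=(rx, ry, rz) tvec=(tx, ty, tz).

Intrinsics K: fx=517.4, fy=614.6, cx=333.9, cy=258.1
Marker side s = 0.244 m; corners in marker frame (Z=0):
  M0 = (-0.1220, +0.1220, 0)
  M1 = (+0.1220, +0.1220, 0)
  M2 = (+0.1220, -0.1220, 0)
  M3 = (-0.1220, -0.1220, 0)
Detected image corners:
  c0 = (359.804484, 152.009016) px
  c1 = (439.365902, 183.804645) px
  c2 = (476.289102, 72.062106) px
  c3 = (396.943519, 27.583910) px
Planar DLT: solve 8×8 A·h = b for H (H[2,2]=1):
  H  [+486.90499 -81.23878 +419.58924]
  H  [+197.75472 +501.08580 +110.97693]
  H  [+0.38571 +0.16864 +1.00000]
B = K⁻¹H; ‖b₁‖=0.808312, ‖b₂‖=0.808312; λ = 2/(‖b₁‖+‖b₂‖) = 1.237146, sign → tz>0 ⇒ λ=+1.237146
r₁ = λ·B[:,0] = (+0.85628,+0.19767,+0.47718); r₂ = λ·B[:,1] = (-0.32889,+0.92104,+0.20863)
r₃ = r₁×r₂ = (-0.39826,-0.33558,+0.85368); SVD([r₁ r₂ r₃]) → R = UVᵀ:
  R  [+0.85628 -0.32889 -0.39826]
  R  [+0.19767 +0.92104 -0.33558]
  R  [+0.47718 +0.20863 +0.85368]
t = (+0.20489, -0.29615, +1.23715) m
tr R = 2.631001; θ = arccos((tr R − 1)/2) = 0.617203 rad = 35.363°
axis k = ((R−Rᵀ)₃₂, (R−Rᵀ)₁₃, (R−Rᵀ)₂₁) / (2 sinθ) = (+0.470157, -0.756316, +0.454906)
rvec = θ·k = (+0.290182, -0.466800, +0.280769)

rvec=(0.2902, -0.4668, 0.2808) tvec=(0.2049, -0.2961, 1.2371)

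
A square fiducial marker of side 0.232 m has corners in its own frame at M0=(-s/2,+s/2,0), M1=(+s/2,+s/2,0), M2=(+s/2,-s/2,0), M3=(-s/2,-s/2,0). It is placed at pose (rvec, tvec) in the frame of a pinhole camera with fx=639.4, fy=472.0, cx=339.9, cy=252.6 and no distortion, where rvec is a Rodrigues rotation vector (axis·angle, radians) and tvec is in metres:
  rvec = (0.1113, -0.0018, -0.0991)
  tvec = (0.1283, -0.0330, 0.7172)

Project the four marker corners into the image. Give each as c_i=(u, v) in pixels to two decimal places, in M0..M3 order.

c0=(361.18, 312.81) c1=(563.51, 298.04) c2=(550.91, 145.86) c3=(341.19, 161.35)

Intrinsics K: fx=639.4, fy=472.0, cx=339.9, cy=252.6
Marker side s = 0.232 m; corners in marker frame (Z=0):
  M0 = (-0.1160, +0.1160, 0)
  M1 = (+0.1160, +0.1160, 0)
  M2 = (+0.1160, -0.1160, 0)
  M3 = (-0.1160, -0.1160, 0)
rvec = (0.1113, -0.0018, -0.0991), |rvec| = θ = 0.14904 rad = 8.539°
Rodrigues: sinθ=0.14848, 1−cosθ=0.01109; R = I + sinθ·[k]× + (1−cosθ)·[k]×²:
    [+0.99510 +0.09863 -0.00730]
    [-0.09883 +0.98892 -0.11080]
    [-0.00371 +0.11098 +0.99382]
t = (0.1283, -0.0330, 0.7172) m
M0: Pc = R·M0+t = (+0.02431, +0.09318, +0.73050); u = 639.4·(+0.02431)/0.73050 + 339.9 = 361.1784, v = 472.0·(+0.09318)/0.73050 + 252.6 = 312.8057
M1: Pc = R·M1+t = (+0.25517, +0.07025, +0.72964); u = 639.4·(+0.25517)/0.72964 + 339.9 = 563.5128, v = 472.0·(+0.07025)/0.72964 + 252.6 = 298.0439
M2: Pc = R·M2+t = (+0.23229, -0.15918, +0.70390); u = 639.4·(+0.23229)/0.70390 + 339.9 = 550.9057, v = 472.0·(-0.15918)/0.70390 + 252.6 = 145.8620
M3: Pc = R·M3+t = (+0.00143, -0.13625, +0.70476); u = 639.4·(+0.00143)/0.70476 + 339.9 = 341.1949, v = 472.0·(-0.13625)/0.70476 + 252.6 = 161.3490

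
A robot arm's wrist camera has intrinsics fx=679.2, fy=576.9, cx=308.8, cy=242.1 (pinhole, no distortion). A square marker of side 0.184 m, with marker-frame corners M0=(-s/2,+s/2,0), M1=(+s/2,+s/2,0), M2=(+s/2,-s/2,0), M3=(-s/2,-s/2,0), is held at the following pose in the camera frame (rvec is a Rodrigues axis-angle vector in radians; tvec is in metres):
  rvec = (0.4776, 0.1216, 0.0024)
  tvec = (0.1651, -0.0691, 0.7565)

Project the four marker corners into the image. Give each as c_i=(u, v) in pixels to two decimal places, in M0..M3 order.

c0=(372.72, 249.08) c1=(531.90, 253.41) c2=(554.01, 120.76) c3=(375.65, 119.84)

Intrinsics K: fx=679.2, fy=576.9, cx=308.8, cy=242.1
Marker side s = 0.184 m; corners in marker frame (Z=0):
  M0 = (-0.0920, +0.0920, 0)
  M1 = (+0.0920, +0.0920, 0)
  M2 = (+0.0920, -0.0920, 0)
  M3 = (-0.0920, -0.0920, 0)
rvec = (0.4776, 0.1216, 0.0024), |rvec| = θ = 0.49284 rad = 28.238°
Rodrigues: sinθ=0.47313, 1−cosθ=0.11901; R = I + sinθ·[k]× + (1−cosθ)·[k]×²:
    [+0.99275 +0.02615 +0.11730]
    [+0.03076 +0.88824 -0.45836]
    [-0.11618 +0.45864 +0.88099]
t = (0.1651, -0.0691, 0.7565) m
M0: Pc = R·M0+t = (+0.07617, +0.00979, +0.80938); u = 679.2·(+0.07617)/0.80938 + 308.8 = 372.7209, v = 576.9·(+0.00979)/0.80938 + 242.1 = 249.0765
M1: Pc = R·M1+t = (+0.25884, +0.01545, +0.78801); u = 679.2·(+0.25884)/0.78801 + 308.8 = 531.8989, v = 576.9·(+0.01545)/0.78801 + 242.1 = 253.4092
M2: Pc = R·M2+t = (+0.25403, -0.14799, +0.70362); u = 679.2·(+0.25403)/0.70362 + 308.8 = 554.0121, v = 576.9·(-0.14799)/0.70362 + 242.1 = 120.7638
M3: Pc = R·M3+t = (+0.07136, -0.15365, +0.72499); u = 679.2·(+0.07136)/0.72499 + 308.8 = 375.6535, v = 576.9·(-0.15365)/0.72499 + 242.1 = 119.8378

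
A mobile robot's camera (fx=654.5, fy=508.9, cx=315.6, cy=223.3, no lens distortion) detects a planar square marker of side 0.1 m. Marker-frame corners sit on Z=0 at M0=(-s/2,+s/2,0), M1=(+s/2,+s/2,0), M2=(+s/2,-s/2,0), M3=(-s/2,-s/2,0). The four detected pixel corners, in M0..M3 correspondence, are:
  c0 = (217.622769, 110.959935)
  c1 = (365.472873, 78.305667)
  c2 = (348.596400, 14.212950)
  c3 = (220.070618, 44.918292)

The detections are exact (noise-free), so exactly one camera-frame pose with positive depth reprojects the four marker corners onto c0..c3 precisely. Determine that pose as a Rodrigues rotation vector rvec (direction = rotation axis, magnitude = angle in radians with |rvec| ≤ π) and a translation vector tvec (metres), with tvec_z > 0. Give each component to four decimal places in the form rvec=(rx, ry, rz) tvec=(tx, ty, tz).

rvec=(-0.6618, 0.2415, -0.1657) tvec=(-0.0202, -0.1452, 0.4530)

Intrinsics K: fx=654.5, fy=508.9, cx=315.6, cy=223.3
Marker side s = 0.1 m; corners in marker frame (Z=0):
  M0 = (-0.0500, +0.0500, 0)
  M1 = (+0.0500, +0.0500, 0)
  M2 = (+0.0500, -0.0500, 0)
  M3 = (-0.0500, -0.0500, 0)
Detected image corners:
  c0 = (217.622769, 110.959935) px
  c1 = (365.472873, 78.305667) px
  c2 = (348.596400, 14.212950) px
  c3 = (220.070618, 44.918292) px
Planar DLT: solve 8×8 A·h = b for H (H[2,2]=1):
  H  [+1268.13879 -326.72198 +286.40723]
  H  [-339.21945 +565.21853 +60.15055]
  H  [-0.37188 -1.37899 +1.00000]
B = K⁻¹H; ‖b₁‖=2.207469, ‖b₂‖=2.207469; λ = 2/(‖b₁‖+‖b₂‖) = 0.453008, sign → tz>0 ⇒ λ=+0.453008
r₁ = λ·B[:,0] = (+0.95897,-0.22804,-0.16846); r₂ = λ·B[:,1] = (+0.07509,+0.77725,-0.62469)
r₃ = r₁×r₂ = (+0.27340,+0.58641,+0.76248); SVD([r₁ r₂ r₃]) → R = UVᵀ:
  R  [+0.95897 +0.07509 +0.27340]
  R  [-0.22804 +0.77725 +0.58641]
  R  [-0.16846 -0.62469 +0.76248]
t = (-0.02021, -0.14523, +0.45301) m
tr R = 2.498697; θ = arccos((tr R − 1)/2) = 0.723719 rad = 41.466°
axis k = ((R−Rᵀ)₃₂, (R−Rᵀ)₁₃, (R−Rᵀ)₂₁) / (2 sinθ) = (-0.914490, +0.333642, -0.228891)
rvec = θ·k = (-0.661833, +0.241463, -0.165653)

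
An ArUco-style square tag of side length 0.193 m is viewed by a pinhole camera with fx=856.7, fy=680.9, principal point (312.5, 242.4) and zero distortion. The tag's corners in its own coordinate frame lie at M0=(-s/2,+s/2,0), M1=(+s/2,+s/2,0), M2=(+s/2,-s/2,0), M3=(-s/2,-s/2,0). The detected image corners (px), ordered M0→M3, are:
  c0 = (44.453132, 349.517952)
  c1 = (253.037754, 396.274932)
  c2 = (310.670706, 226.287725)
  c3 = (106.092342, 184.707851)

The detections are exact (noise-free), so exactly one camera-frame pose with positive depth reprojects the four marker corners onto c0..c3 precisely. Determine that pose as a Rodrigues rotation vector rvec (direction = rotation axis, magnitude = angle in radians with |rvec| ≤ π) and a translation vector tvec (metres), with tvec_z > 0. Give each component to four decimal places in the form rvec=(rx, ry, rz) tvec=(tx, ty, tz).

Intrinsics K: fx=856.7, fy=680.9, cx=312.5, cy=242.4
Marker side s = 0.193 m; corners in marker frame (Z=0):
  M0 = (-0.0965, +0.0965, 0)
  M1 = (+0.0965, +0.0965, 0)
  M2 = (+0.0965, -0.0965, 0)
  M3 = (-0.0965, -0.0965, 0)
Detected image corners:
  c0 = (44.453132, 349.517952) px
  c1 = (253.037754, 396.274932) px
  c2 = (310.670706, 226.287725) px
  c3 = (106.092342, 184.707851) px
Planar DLT: solve 8×8 A·h = b for H (H[2,2]=1):
  H  [+1048.04468 -333.46778 +177.71722]
  H  [+192.73841 +827.75614 +287.83095]
  H  [-0.12426 -0.13636 +1.00000]
B = K⁻¹H; ‖b₁‖=1.316099, ‖b₂‖=1.316099; λ = 2/(‖b₁‖+‖b₂‖) = 0.759821, sign → tz>0 ⇒ λ=+0.759821
r₁ = λ·B[:,0] = (+0.96397,+0.24869,-0.09442); r₂ = λ·B[:,1] = (-0.25797,+0.96058,-0.10361)
r₃ = r₁×r₂ = (+0.06493,+0.12423,+0.99013); SVD([r₁ r₂ r₃]) → R = UVᵀ:
  R  [+0.96397 -0.25797 +0.06493]
  R  [+0.24869 +0.96058 +0.12423]
  R  [-0.09442 -0.10361 +0.99013]
t = (-0.11954, +0.05070, +0.75982) m
tr R = 2.914679; θ = arccos((tr R − 1)/2) = 0.293146 rad = 16.796°
axis k = ((R−Rᵀ)₃₂, (R−Rᵀ)₁₃, (R−Rᵀ)₂₁) / (2 sinθ) = (-0.394227, +0.275727, +0.876676)
rvec = θ·k = (-0.115566, +0.080828, +0.256994)

rvec=(-0.1156, 0.0808, 0.2570) tvec=(-0.1195, 0.0507, 0.7598)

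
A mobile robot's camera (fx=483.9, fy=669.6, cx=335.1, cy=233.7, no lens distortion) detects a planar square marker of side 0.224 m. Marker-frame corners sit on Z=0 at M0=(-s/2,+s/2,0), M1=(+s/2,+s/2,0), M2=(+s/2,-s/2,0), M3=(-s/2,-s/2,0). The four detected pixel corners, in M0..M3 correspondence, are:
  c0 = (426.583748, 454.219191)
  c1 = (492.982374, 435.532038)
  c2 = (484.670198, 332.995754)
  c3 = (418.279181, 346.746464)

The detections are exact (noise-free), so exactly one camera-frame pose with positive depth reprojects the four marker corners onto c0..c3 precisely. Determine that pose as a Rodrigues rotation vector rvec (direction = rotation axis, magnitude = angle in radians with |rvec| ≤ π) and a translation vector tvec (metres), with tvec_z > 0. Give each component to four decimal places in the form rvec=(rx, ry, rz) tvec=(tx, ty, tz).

Intrinsics K: fx=483.9, fy=669.6, cx=335.1, cy=233.7
Marker side s = 0.224 m; corners in marker frame (Z=0):
  M0 = (-0.1120, +0.1120, 0)
  M1 = (+0.1120, +0.1120, 0)
  M2 = (+0.1120, -0.1120, 0)
  M3 = (-0.1120, -0.1120, 0)
Detected image corners:
  c0 = (426.583748, 454.219191) px
  c1 = (492.982374, 435.532038) px
  c2 = (484.670198, 332.995754) px
  c3 = (418.279181, 346.746464) px
Planar DLT: solve 8×8 A·h = b for H (H[2,2]=1):
  H  [+390.18141 +25.12349 +456.38190]
  H  [+8.38344 +458.20978 +392.03197]
  H  [+0.20582 -0.02627 +1.00000]
B = K⁻¹H; ‖b₁‖=0.697501, ‖b₂‖=0.697501; λ = 2/(‖b₁‖+‖b₂‖) = 1.433690, sign → tz>0 ⇒ λ=+1.433690
r₁ = λ·B[:,0] = (+0.95168,-0.08504,+0.29508); r₂ = λ·B[:,1] = (+0.10051,+0.99422,-0.03766)
r₃ = r₁×r₂ = (-0.29017,+0.06550,+0.95473); SVD([r₁ r₂ r₃]) → R = UVᵀ:
  R  [+0.95168 +0.10051 -0.29017]
  R  [-0.08504 +0.99422 +0.06550]
  R  [+0.29508 -0.03766 +0.95473]
t = (+0.35933, +0.33901, +1.43369) m
tr R = 2.900636; θ = arccos((tr R − 1)/2) = 0.316541 rad = 18.136°
axis k = ((R−Rᵀ)₃₂, (R−Rᵀ)₁₃, (R−Rᵀ)₂₁) / (2 sinθ) = (-0.165696, -0.940062, -0.298042)
rvec = θ·k = (-0.052450, -0.297568, -0.094343)

rvec=(-0.0524, -0.2976, -0.0943) tvec=(0.3593, 0.3390, 1.4337)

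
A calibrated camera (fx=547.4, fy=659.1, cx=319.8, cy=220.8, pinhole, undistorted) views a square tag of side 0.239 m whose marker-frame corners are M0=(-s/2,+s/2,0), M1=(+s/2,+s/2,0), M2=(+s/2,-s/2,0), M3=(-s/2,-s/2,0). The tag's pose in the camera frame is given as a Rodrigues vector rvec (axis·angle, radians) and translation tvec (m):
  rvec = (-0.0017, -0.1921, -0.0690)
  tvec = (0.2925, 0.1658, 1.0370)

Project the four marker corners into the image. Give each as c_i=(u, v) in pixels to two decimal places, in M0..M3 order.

c0=(418.89, 411.22) c1=(535.44, 392.88) c2=(527.20, 244.70) c3=(410.14, 256.40)

Intrinsics K: fx=547.4, fy=659.1, cx=319.8, cy=220.8
Marker side s = 0.239 m; corners in marker frame (Z=0):
  M0 = (-0.1195, +0.1195, 0)
  M1 = (+0.1195, +0.1195, 0)
  M2 = (+0.1195, -0.1195, 0)
  M3 = (-0.1195, -0.1195, 0)
rvec = (-0.0017, -0.1921, -0.0690), |rvec| = θ = 0.20412 rad = 11.695°
Rodrigues: sinθ=0.20271, 1−cosθ=0.02076; R = I + sinθ·[k]× + (1−cosθ)·[k]×²:
    [+0.97924 +0.06868 -0.19071]
    [-0.06836 +0.99763 +0.00829]
    [+0.19083 +0.00492 +0.98161]
t = (0.2925, 0.1658, 1.0370) m
M0: Pc = R·M0+t = (+0.18369, +0.29319, +1.01478); u = 547.4·(+0.18369)/1.01478 + 319.8 = 418.8863, v = 659.1·(+0.29319)/1.01478 + 220.8 = 411.2233
M1: Pc = R·M1+t = (+0.41773, +0.27685, +1.06039); u = 547.4·(+0.41773)/1.06039 + 319.8 = 535.4409, v = 659.1·(+0.27685)/1.06039 + 220.8 = 392.8781
M2: Pc = R·M2+t = (+0.40131, +0.03841, +1.05922); u = 547.4·(+0.40131)/1.05922 + 319.8 = 527.1966, v = 659.1·(+0.03841)/1.05922 + 220.8 = 244.7037
M3: Pc = R·M3+t = (+0.16727, +0.05475, +1.01361); u = 547.4·(+0.16727)/1.01361 + 319.8 = 410.1359, v = 659.1·(+0.05475)/1.01361 + 220.8 = 256.4029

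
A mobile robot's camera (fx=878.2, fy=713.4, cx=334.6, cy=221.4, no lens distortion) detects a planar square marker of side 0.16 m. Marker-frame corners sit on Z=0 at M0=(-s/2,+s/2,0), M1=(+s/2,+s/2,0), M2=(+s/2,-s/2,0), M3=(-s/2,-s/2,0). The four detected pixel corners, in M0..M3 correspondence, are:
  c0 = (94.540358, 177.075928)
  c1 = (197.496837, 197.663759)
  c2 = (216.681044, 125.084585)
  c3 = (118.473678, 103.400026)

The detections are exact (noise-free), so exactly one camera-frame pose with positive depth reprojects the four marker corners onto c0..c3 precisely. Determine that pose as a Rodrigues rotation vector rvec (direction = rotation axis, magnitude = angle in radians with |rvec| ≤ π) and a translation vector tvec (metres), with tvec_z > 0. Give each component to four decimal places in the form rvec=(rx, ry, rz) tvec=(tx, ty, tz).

rvec=(-0.3457, -0.2771, 0.1941) tvec=(-0.2791, -0.1383, 1.3853)

Intrinsics K: fx=878.2, fy=713.4, cx=334.6, cy=221.4
Marker side s = 0.16 m; corners in marker frame (Z=0):
  M0 = (-0.0800, +0.0800, 0)
  M1 = (+0.0800, +0.0800, 0)
  M2 = (+0.0800, -0.0800, 0)
  M3 = (-0.0800, -0.0800, 0)
Detected image corners:
  c0 = (94.540358, 177.075928) px
  c1 = (197.496837, 197.663759) px
  c2 = (216.681044, 125.084585) px
  c3 = (118.473678, 103.400026) px
Planar DLT: solve 8×8 A·h = b for H (H[2,2]=1):
  H  [+654.76321 -175.14776 +157.69956]
  H  [+157.59574 +417.94696 +150.19110]
  H  [+0.16858 -0.25897 +1.00000]
B = K⁻¹H; ‖b₁‖=0.721852, ‖b₂‖=0.721852; λ = 2/(‖b₁‖+‖b₂‖) = 1.385326, sign → tz>0 ⇒ λ=+1.385326
r₁ = λ·B[:,0] = (+0.94388,+0.23355,+0.23354); r₂ = λ·B[:,1] = (-0.13960,+0.92293,-0.35875)
r₃ = r₁×r₂ = (-0.29933,+0.30602,+0.90374); SVD([r₁ r₂ r₃]) → R = UVᵀ:
  R  [+0.94388 -0.13960 -0.29933]
  R  [+0.23355 +0.92293 +0.30602]
  R  [+0.23354 -0.35875 +0.90374]
t = (-0.27905, -0.13828, +1.38533) m
tr R = 2.770558; θ = arccos((tr R − 1)/2) = 0.483703 rad = 27.714°
axis k = ((R−Rᵀ)₃₂, (R−Rᵀ)₁₃, (R−Rᵀ)₂₁) / (2 sinθ) = (-0.714718, -0.572912, +0.401186)
rvec = θ·k = (-0.345711, -0.277119, +0.194055)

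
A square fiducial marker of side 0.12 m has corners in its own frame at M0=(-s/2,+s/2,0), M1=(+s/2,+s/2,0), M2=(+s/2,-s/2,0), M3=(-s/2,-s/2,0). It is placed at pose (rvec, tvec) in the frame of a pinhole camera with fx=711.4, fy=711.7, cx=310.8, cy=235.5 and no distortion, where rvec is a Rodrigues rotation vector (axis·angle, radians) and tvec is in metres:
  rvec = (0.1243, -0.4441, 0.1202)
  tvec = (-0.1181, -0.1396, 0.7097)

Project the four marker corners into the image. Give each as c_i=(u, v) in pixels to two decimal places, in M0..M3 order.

c0=(124.56, 146.90) c1=(240.85, 163.35) c2=(256.47, 46.99) c3=(139.45, 21.32)

Intrinsics K: fx=711.4, fy=711.7, cx=310.8, cy=235.5
Marker side s = 0.12 m; corners in marker frame (Z=0):
  M0 = (-0.0600, +0.0600, 0)
  M1 = (+0.0600, +0.0600, 0)
  M2 = (+0.0600, -0.0600, 0)
  M3 = (-0.0600, -0.0600, 0)
rvec = (0.1243, -0.4441, 0.1202), |rvec| = θ = 0.47657 rad = 27.306°
Rodrigues: sinθ=0.45874, 1−cosθ=0.11143; R = I + sinθ·[k]× + (1−cosθ)·[k]×²:
    [+0.89615 -0.14278 -0.42015]
    [+0.08862 +0.98533 -0.14584]
    [+0.43481 +0.09346 +0.89566]
t = (-0.1181, -0.1396, 0.7097) m
M0: Pc = R·M0+t = (-0.18044, -0.08580, +0.68922); u = 711.4·(-0.18044)/0.68922 + 310.8 = 124.5569, v = 711.7·(-0.08580)/0.68922 + 235.5 = 146.9042
M1: Pc = R·M1+t = (-0.07290, -0.07516, +0.74140); u = 711.4·(-0.07290)/0.74140 + 310.8 = 240.8514, v = 711.7·(-0.07516)/0.74140 + 235.5 = 163.3476
M2: Pc = R·M2+t = (-0.05576, -0.19340, +0.73018); u = 711.4·(-0.05576)/0.73018 + 310.8 = 256.4704, v = 711.7·(-0.19340)/0.73018 + 235.5 = 46.9923
M3: Pc = R·M3+t = (-0.16330, -0.20404, +0.67800); u = 711.4·(-0.16330)/0.67800 + 310.8 = 139.4542, v = 711.7·(-0.20404)/0.67800 + 235.5 = 21.3225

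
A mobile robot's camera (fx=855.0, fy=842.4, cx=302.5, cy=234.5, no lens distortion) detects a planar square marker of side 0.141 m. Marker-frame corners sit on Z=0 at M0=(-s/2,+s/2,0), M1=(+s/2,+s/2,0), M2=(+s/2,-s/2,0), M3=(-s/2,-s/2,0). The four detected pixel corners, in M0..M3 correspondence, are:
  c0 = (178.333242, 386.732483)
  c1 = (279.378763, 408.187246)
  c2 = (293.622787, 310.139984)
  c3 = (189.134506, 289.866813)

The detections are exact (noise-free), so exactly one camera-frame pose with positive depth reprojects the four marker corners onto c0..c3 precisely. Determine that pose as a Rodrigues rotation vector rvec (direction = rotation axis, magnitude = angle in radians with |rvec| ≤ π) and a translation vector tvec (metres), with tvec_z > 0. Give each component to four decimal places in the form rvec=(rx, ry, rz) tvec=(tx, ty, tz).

Intrinsics K: fx=855.0, fy=842.4, cx=302.5, cy=234.5
Marker side s = 0.141 m; corners in marker frame (Z=0):
  M0 = (-0.0705, +0.0705, 0)
  M1 = (+0.0705, +0.0705, 0)
  M2 = (+0.0705, -0.0705, 0)
  M3 = (-0.0705, -0.0705, 0)
Detected image corners:
  c0 = (178.333242, 386.732483) px
  c1 = (279.378763, 408.187246) px
  c2 = (293.622787, 310.139984) px
  c3 = (189.134506, 289.866813) px
Planar DLT: solve 8×8 A·h = b for H (H[2,2]=1):
  H  [+697.29427 -36.65714 +234.53647]
  H  [+101.52512 +768.32987 +349.39392]
  H  [-0.13337 +0.22134 +1.00000]
B = K⁻¹H; ‖b₁‖=0.887105, ‖b₂‖=0.887105; λ = 2/(‖b₁‖+‖b₂‖) = 1.127262, sign → tz>0 ⇒ λ=+1.127262
r₁ = λ·B[:,0] = (+0.97253,+0.17771,-0.15035); r₂ = λ·B[:,1] = (-0.13661,+0.95869,+0.24951)
r₃ = r₁×r₂ = (+0.18848,-0.22212,+0.95663); SVD([r₁ r₂ r₃]) → R = UVᵀ:
  R  [+0.97253 -0.13661 +0.18848]
  R  [+0.17771 +0.95869 -0.22212]
  R  [-0.15035 +0.24951 +0.95663]
t = (-0.08961, +0.15375, +1.12726) m
tr R = 2.887849; θ = arccos((tr R − 1)/2) = 0.336475 rad = 19.279°
axis k = ((R−Rᵀ)₃₂, (R−Rᵀ)₁₃, (R−Rᵀ)₂₁) / (2 sinθ) = (+0.714236, +0.513117, +0.476002)
rvec = θ·k = (+0.240322, +0.172651, +0.160163)

rvec=(0.2403, 0.1727, 0.1602) tvec=(-0.0896, 0.1537, 1.1273)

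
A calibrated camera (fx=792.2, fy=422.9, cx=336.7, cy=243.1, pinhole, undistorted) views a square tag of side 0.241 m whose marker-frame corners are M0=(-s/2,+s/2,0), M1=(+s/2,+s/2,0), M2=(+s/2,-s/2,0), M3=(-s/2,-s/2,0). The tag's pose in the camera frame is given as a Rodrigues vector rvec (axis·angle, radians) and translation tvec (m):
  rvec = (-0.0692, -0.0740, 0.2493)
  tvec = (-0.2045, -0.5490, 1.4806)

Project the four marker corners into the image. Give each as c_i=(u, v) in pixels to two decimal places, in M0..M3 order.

Intrinsics K: fx=792.2, fy=422.9, cx=336.7, cy=243.1
Marker side s = 0.241 m; corners in marker frame (Z=0):
  M0 = (-0.1205, +0.1205, 0)
  M1 = (+0.1205, +0.1205, 0)
  M2 = (+0.1205, -0.1205, 0)
  M3 = (-0.1205, -0.1205, 0)
rvec = (-0.0692, -0.0740, 0.2493), |rvec| = θ = 0.26910 rad = 15.418°
Rodrigues: sinθ=0.26586, 1−cosθ=0.03599; R = I + sinθ·[k]× + (1−cosθ)·[k]×²:
    [+0.96639 -0.24376 -0.08168]
    [+0.24885 +0.96673 +0.05920]
    [+0.06454 -0.07754 +0.99490]
t = (-0.2045, -0.5490, 1.4806) m
M0: Pc = R·M0+t = (-0.35032, -0.46249, +1.46348); u = 792.2·(-0.35032)/1.46348 + 336.7 = 147.0659, v = 422.9·(-0.46249)/1.46348 + 243.1 = 109.4535
M1: Pc = R·M1+t = (-0.11742, -0.40252, +1.47903); u = 792.2·(-0.11742)/1.47903 + 336.7 = 273.8061, v = 422.9·(-0.40252)/1.47903 + 243.1 = 128.0067
M2: Pc = R·M2+t = (-0.05868, -0.63551, +1.49772); u = 792.2·(-0.05868)/1.49772 + 336.7 = 305.6634, v = 422.9·(-0.63551)/1.49772 + 243.1 = 63.6571
M3: Pc = R·M3+t = (-0.29158, -0.69548, +1.48217); u = 792.2·(-0.29158)/1.48217 + 336.7 = 180.8555, v = 422.9·(-0.69548)/1.48217 + 243.1 = 44.6626

c0=(147.07, 109.45) c1=(273.81, 128.01) c2=(305.66, 63.66) c3=(180.86, 44.66)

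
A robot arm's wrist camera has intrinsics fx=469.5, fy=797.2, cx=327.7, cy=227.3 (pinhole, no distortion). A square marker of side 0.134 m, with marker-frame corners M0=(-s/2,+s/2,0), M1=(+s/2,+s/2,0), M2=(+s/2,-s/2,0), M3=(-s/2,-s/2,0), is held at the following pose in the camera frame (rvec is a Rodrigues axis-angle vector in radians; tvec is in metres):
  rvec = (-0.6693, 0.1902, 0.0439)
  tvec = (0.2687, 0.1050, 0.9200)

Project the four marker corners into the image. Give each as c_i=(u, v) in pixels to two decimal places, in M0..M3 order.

Intrinsics K: fx=469.5, fy=797.2, cx=327.7, cy=227.3
Marker side s = 0.134 m; corners in marker frame (Z=0):
  M0 = (-0.0670, +0.0670, 0)
  M1 = (+0.0670, +0.0670, 0)
  M2 = (+0.0670, -0.0670, 0)
  M3 = (-0.0670, -0.0670, 0)
rvec = (-0.6693, 0.1902, 0.0439), |rvec| = θ = 0.69718 rad = 39.946°
Rodrigues: sinθ=0.64206, 1−cosθ=0.23335; R = I + sinθ·[k]× + (1−cosθ)·[k]×²:
    [+0.98171 -0.10154 +0.16106]
    [-0.02068 +0.78402 +0.62039]
    [-0.18927 -0.61237 +0.76758]
t = (0.2687, 0.1050, 0.9200) m
M0: Pc = R·M0+t = (+0.19612, +0.15892, +0.89165); u = 469.5·(+0.19612)/0.89165 + 327.7 = 430.9683, v = 797.2·(+0.15892)/0.89165 + 227.3 = 369.3815
M1: Pc = R·M1+t = (+0.32767, +0.15614, +0.86629); u = 469.5·(+0.32767)/0.86629 + 327.7 = 505.2867, v = 797.2·(+0.15614)/0.86629 + 227.3 = 370.9904
M2: Pc = R·M2+t = (+0.34128, +0.05108, +0.94835); u = 469.5·(+0.34128)/0.94835 + 327.7 = 496.6569, v = 797.2·(+0.05108)/0.94835 + 227.3 = 270.2429
M3: Pc = R·M3+t = (+0.20973, +0.05386, +0.97371); u = 469.5·(+0.20973)/0.97371 + 327.7 = 428.8264, v = 797.2·(+0.05386)/0.97371 + 227.3 = 271.3936

c0=(430.97, 369.38) c1=(505.29, 370.99) c2=(496.66, 270.24) c3=(428.83, 271.39)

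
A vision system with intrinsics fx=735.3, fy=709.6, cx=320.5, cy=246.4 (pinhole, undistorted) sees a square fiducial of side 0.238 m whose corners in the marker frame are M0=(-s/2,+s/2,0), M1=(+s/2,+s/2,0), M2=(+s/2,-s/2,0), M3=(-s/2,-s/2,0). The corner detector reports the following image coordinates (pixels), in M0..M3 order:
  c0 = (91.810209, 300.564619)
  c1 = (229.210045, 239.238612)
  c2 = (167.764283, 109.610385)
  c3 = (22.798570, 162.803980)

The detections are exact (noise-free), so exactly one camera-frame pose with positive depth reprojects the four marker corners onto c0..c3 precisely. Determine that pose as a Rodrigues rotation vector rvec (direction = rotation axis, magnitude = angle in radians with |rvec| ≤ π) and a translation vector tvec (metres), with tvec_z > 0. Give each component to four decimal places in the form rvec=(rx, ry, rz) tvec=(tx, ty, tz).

Intrinsics K: fx=735.3, fy=709.6, cx=320.5, cy=246.4
Marker side s = 0.238 m; corners in marker frame (Z=0):
  M0 = (-0.1190, +0.1190, 0)
  M1 = (+0.1190, +0.1190, 0)
  M2 = (+0.1190, -0.1190, 0)
  M3 = (-0.1190, -0.1190, 0)
Detected image corners:
  c0 = (91.810209, 300.564619) px
  c1 = (229.210045, 239.238612) px
  c2 = (167.764283, 109.610385) px
  c3 = (22.798570, 162.803980) px
Planar DLT: solve 8×8 A·h = b for H (H[2,2]=1):
  H  [+630.62026 +284.94736 +130.71132]
  H  [-181.09806 +579.29557 +202.76431]
  H  [+0.29387 +0.08939 +1.00000]
B = K⁻¹H; ‖b₁‖=0.863844, ‖b₂‖=0.863844; λ = 2/(‖b₁‖+‖b₂‖) = 1.157616, sign → tz>0 ⇒ λ=+1.157616
r₁ = λ·B[:,0] = (+0.84454,-0.41356,+0.34019); r₂ = λ·B[:,1] = (+0.40350,+0.90911,+0.10348)
r₃ = r₁×r₂ = (-0.35206,+0.04987,+0.93465); SVD([r₁ r₂ r₃]) → R = UVᵀ:
  R  [+0.84454 +0.40350 -0.35206]
  R  [-0.41356 +0.90911 +0.04987]
  R  [+0.34019 +0.10348 +0.93465]
t = (-0.29879, -0.07119, +1.15762) m
tr R = 2.688291; θ = arccos((tr R − 1)/2) = 0.565827 rad = 32.419°
axis k = ((R−Rᵀ)₃₂, (R−Rᵀ)₁₃, (R−Rᵀ)₂₁) / (2 sinθ) = (+0.050002, -0.645617, -0.762023)
rvec = θ·k = (+0.028293, -0.365307, -0.431173)

rvec=(0.0283, -0.3653, -0.4312) tvec=(-0.2988, -0.0712, 1.1576)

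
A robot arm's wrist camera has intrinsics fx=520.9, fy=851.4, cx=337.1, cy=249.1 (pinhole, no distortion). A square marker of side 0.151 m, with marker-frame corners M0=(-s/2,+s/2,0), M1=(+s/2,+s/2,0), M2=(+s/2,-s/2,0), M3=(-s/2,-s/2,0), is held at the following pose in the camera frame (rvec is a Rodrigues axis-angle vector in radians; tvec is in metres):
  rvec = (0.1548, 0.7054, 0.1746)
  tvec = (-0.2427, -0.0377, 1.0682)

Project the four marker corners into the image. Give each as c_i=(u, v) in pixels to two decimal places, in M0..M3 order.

c0=(195.57, 264.08) c1=(239.38, 291.66) c2=(244.81, 168.41) c3=(199.33, 150.72)

Intrinsics K: fx=520.9, fy=851.4, cx=337.1, cy=249.1
Marker side s = 0.151 m; corners in marker frame (Z=0):
  M0 = (-0.0755, +0.0755, 0)
  M1 = (+0.0755, +0.0755, 0)
  M2 = (+0.0755, -0.0755, 0)
  M3 = (-0.0755, -0.0755, 0)
rvec = (0.1548, 0.7054, 0.1746), |rvec| = θ = 0.74299 rad = 42.570°
Rodrigues: sinθ=0.67649, 1−cosθ=0.26355; R = I + sinθ·[k]× + (1−cosθ)·[k]×²:
    [+0.74789 -0.10684 +0.65517]
    [+0.21111 +0.97401 -0.08215]
    [-0.62936 +0.19975 +0.75100]
t = (-0.2427, -0.0377, 1.0682) m
M0: Pc = R·M0+t = (-0.30723, +0.01990, +1.13080); u = 520.9·(-0.30723)/1.13080 + 337.1 = 195.5741, v = 851.4·(+0.01990)/1.13080 + 249.1 = 264.0823
M1: Pc = R·M1+t = (-0.19430, +0.05178, +1.03576); u = 520.9·(-0.19430)/1.03576 + 337.1 = 239.3834, v = 851.4·(+0.05178)/1.03576 + 249.1 = 291.6599
M2: Pc = R·M2+t = (-0.17817, -0.09530, +1.00560); u = 520.9·(-0.17817)/1.00560 + 337.1 = 244.8094, v = 851.4·(-0.09530)/1.00560 + 249.1 = 168.4145
M3: Pc = R·M3+t = (-0.29110, -0.12718, +1.10064); u = 520.9·(-0.29110)/1.10064 + 337.1 = 199.3310, v = 851.4·(-0.12718)/1.10064 + 249.1 = 150.7228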